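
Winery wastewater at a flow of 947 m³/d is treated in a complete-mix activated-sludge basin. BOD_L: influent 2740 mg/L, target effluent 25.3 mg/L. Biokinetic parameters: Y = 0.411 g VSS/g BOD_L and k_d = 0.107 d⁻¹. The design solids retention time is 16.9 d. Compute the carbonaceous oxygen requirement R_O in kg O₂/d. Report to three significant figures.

R_O ≈ 2040 kg O₂/d

The observed yield is Y_obs = Y/(1 + k_d·θ_c) = 0.411 / (1 + 0.107 × 16.9) = 0.411 / 2.808 = 0.1464 g VSS per g BOD_L removed.
Q·(S₀ − S) = 947 × (2740 − 25.3) × 10⁻³ = 2571 kg/d removed.
Net sludge production P_X = 0.1464 × 2571 = 376.2 kg VSS/d.
R_O = Q·(S₀ − S) − 1.42·P_X = 2571 − 1.42 × 376.2 = 2037 kg O₂/d.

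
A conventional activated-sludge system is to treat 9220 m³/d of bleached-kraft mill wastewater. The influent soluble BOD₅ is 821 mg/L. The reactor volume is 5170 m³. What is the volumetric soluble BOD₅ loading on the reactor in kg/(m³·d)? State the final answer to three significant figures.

L_v ≈ 1.46 kg soluble BOD₅/(m³·d)

Applied soluble BOD₅ load per unit volume = Q·S₀/V = (9220 × 821/1000)/5170 = 1.464 kg soluble BOD₅·m⁻³·d⁻¹.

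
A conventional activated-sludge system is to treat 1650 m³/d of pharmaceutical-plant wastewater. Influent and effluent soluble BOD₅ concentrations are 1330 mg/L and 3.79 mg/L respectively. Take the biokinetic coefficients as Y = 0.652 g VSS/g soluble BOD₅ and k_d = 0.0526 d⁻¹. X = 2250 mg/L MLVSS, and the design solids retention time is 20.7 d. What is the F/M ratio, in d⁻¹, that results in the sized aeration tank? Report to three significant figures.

From the SRT design equation V = Y Q (S₀−S) θ_c / [X (1 + k_d θ_c)] = 0.652 × 1650 × (1330 − 3.79) × 20.7 / [2250 × (1 + 0.0526 × 20.7)] = 2.95×10^7 / 4700 = 6284 m³.
F/M = applied load / biomass = Q·S₀/(V·X) = 1650 × 1330 / (6284 × 2250) = 0.1552 d⁻¹.

F/M ≈ 0.155 d⁻¹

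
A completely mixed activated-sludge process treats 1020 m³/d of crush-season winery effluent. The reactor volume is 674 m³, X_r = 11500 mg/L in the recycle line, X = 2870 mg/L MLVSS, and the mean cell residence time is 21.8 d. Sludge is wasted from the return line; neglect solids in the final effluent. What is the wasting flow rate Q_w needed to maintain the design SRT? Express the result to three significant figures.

Q_w = (V·X)/(θ_c X_r) = 674.0 × 2870 / (21.8 × 11500) = 7.716 m³/d.

Q_w ≈ 7.72 m³/d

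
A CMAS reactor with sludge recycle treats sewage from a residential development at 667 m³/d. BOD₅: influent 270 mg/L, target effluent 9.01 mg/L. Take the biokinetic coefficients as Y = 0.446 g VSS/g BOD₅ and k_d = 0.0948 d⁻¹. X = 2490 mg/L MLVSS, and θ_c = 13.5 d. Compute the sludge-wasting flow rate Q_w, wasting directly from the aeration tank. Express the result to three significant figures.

Steady-state biomass mass balance: V·X·(1 + k_d·θ_c) = Y·Q·(S₀ − S)·θ_c, so V = 0.446 × 667 × (270 − 9.01) × 13.5 / [2490 × (1 + 0.0948 × 13.5)] = 1.05×10^6 / 5677 = 184.6 m³.
For wasting at MLVSS concentration, Q_w = V/θ_c = 184.6/13.5 = 13.68 m³/d.

Q_w ≈ 13.7 m³/d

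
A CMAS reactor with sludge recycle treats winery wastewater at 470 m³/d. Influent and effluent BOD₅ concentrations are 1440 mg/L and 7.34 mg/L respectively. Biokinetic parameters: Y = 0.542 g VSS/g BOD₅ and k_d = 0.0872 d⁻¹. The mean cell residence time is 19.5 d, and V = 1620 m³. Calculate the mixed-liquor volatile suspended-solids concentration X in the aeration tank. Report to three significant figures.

X = Y·Q·ΔS·θ_c / [V·(1 + k_d θ_c)] = 0.542 × 470 × (1440 − 7.34) × 19.5 / [1620 × (1 + 0.0872 × 19.5)] = 1627 mg/L.

X ≈ 1630 mg/L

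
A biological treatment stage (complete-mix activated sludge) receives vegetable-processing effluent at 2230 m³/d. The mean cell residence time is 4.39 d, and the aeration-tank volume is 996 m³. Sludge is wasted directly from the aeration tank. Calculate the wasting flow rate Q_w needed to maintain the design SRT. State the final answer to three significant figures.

With mixed-liquor wasting, θ_c = V/Q_w, so Q_w = V/θ_c = 996.0/4.39 = 226.9 m³/d.

Q_w ≈ 227 m³/d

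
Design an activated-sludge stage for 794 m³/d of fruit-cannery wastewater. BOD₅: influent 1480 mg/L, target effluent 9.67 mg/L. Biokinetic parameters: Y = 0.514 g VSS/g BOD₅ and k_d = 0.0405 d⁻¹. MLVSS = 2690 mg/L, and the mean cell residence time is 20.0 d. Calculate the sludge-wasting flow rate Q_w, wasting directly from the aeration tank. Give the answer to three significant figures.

Steady-state biomass mass balance: V·X·(1 + k_d·θ_c) = Y·Q·(S₀ − S)·θ_c, so V = 0.514 × 794 × (1480 − 9.67) × 20.0 / [2690 × (1 + 0.0405 × 20.0)] = 1.2×10^7 / 4869 = 2465 m³.
Wasting from the aeration tank: Q_w = V / θ_c = 2465 / 20.0 = 123.2 m³/d.

Q_w ≈ 123 m³/d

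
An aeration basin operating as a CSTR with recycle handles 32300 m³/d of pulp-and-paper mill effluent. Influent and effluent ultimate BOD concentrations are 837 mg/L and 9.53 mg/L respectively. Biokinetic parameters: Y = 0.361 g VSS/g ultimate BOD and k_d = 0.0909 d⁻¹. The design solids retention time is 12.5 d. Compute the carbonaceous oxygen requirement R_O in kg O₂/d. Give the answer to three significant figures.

R_O ≈ 20300 kg O₂/d

Observed yield with endogenous decay: Y_obs = Y / (1 + k_d·θ_c) = 0.361 / (1 + 0.0909 × 12.5) = 0.361 / 2.136 = 0.1690 g VSS/g ultimate BOD.
ΔS = 837 − 9.53 = 827.5 mg/L, so the substrate removal rate is 32300 × 827.5/1000 = 26727 kg ultimate BOD/d.
Net sludge production P_X = 0.1690 × 26727 = 4517 kg VSS/d.
R_O = Q·ΔS − 1.42 P_X = 26727 − 6414 = 20314 kg O₂/d.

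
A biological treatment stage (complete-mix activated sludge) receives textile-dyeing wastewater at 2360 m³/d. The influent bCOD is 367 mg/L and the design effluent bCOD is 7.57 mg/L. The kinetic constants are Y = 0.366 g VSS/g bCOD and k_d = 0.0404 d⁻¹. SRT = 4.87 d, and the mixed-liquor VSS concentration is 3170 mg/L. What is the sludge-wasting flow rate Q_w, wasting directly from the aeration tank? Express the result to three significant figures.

From the SRT design equation V = Y Q (S₀−S) θ_c / [X (1 + k_d θ_c)] = 0.366 × 2360 × (367 − 7.57) × 4.87 / [3170 × (1 + 0.0404 × 4.87)] = 1.51×10^6 / 3794 = 398.5 m³.
With mixed-liquor wasting, θ_c = V/Q_w, so Q_w = V/θ_c = 398.5/4.87 = 81.84 m³/d.

Q_w ≈ 81.8 m³/d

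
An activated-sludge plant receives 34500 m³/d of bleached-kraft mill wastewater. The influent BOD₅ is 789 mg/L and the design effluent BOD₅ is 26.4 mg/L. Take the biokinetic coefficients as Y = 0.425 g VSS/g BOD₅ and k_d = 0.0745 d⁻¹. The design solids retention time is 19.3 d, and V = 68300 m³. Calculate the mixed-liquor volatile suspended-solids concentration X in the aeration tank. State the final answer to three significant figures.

From V·X·(1 + k_d·θ_c) = Y·Q·(S₀ − S)·θ_c: X = 0.425 × 34500 × (789 − 26.4) × 19.3 / [68300 × (1 + 0.0745 × 19.3)] = 1296 mg/L.

X ≈ 1300 mg/L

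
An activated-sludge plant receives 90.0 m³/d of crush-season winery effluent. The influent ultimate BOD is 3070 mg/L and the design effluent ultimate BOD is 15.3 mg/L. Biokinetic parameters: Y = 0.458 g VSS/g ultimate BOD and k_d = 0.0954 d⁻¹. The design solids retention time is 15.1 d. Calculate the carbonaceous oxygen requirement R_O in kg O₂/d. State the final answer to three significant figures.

R_O ≈ 202 kg O₂/d

Y_obs = Y / (1 + k_d θ_c) = 0.458 / (1 + 0.0954 × 15.1) = 0.458 / 2.441 = 0.1877.
ΔS = 3070 − 15.3 = 3055 mg/L, so the substrate removal rate is 90.0 × 3055/1000 = 274.9 kg ultimate BOD/d.
Net sludge production P_X = 0.1877 × 274.9 = 51.59 kg VSS/d.
R_O = Q·ΔS − 1.42 P_X = 274.9 − 73.26 = 201.7 kg O₂/d.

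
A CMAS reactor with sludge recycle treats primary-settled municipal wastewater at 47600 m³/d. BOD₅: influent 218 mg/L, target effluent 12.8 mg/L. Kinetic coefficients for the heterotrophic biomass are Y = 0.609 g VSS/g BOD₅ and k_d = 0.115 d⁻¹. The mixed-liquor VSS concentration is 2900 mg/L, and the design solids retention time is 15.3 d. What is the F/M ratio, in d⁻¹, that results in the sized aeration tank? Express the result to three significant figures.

Steady-state biomass mass balance: V·X·(1 + k_d·θ_c) = Y·Q·(S₀ − S)·θ_c, so V = 0.609 × 47600 × (218 − 12.8) × 15.3 / [2900 × (1 + 0.115 × 15.3)] = 9.1×10^7 / 8003 = 11373 m³.
Food-to-microorganism ratio F/M = Q S₀ / (V X) = 47600 × 218 / (11373 × 2900) = 0.3146 d⁻¹.

F/M ≈ 0.315 d⁻¹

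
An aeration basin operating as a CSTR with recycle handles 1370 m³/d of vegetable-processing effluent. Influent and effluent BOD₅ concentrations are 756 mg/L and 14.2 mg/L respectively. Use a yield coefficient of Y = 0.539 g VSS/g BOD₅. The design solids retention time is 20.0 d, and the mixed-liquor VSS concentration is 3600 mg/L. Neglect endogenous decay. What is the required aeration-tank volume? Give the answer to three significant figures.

V ≈ 3040 m³

With k_d = 0 the design equation reduces to V = Y Q (S₀−S) θ_c / X = 0.539 × 1370 × (756 − 14.2) × 20.0 / 3600 = 3043 m³.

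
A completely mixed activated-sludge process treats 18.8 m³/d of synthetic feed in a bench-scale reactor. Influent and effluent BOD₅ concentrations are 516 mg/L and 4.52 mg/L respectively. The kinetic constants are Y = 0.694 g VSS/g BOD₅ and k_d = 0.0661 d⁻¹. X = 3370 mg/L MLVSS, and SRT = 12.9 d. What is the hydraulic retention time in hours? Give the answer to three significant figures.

From the SRT design equation V = Y Q (S₀−S) θ_c / [X (1 + k_d θ_c)] = 0.694 × 18.8 × (516 − 4.52) × 12.9 / [3370 × (1 + 0.0661 × 12.9)] = 8.61×10^4 / 6244 = 13.79 m³.
Hydraulic retention time τ = V/Q = 13.79 / 18.8 = 0.7334 d = 17.60 h.

τ ≈ 17.6 h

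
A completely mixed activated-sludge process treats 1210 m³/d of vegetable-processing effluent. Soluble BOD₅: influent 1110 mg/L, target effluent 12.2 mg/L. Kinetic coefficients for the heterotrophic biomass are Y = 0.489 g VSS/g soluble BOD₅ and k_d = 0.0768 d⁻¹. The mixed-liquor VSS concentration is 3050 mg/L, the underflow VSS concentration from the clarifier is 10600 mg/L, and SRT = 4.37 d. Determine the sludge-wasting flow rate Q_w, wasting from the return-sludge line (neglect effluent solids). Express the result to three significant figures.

Rearranging the biomass balance for a CMAS with decay, V = Y·Q·ΔS·θ_c / [X·(1+k_d θ_c)] = 0.489 × 1210 × (1110 − 12.2) × 4.37 / [3050 × (1 + 0.0768 × 4.37)] = 2.84×10^6 / 4074 = 696.8 m³.
Wasting from the return line (neglecting effluent solids): Q_w = V·X / (θ_c·X_r) = 696.8 × 3050 / (4.37 × 10600) = 45.88 m³/d.

Q_w ≈ 45.9 m³/d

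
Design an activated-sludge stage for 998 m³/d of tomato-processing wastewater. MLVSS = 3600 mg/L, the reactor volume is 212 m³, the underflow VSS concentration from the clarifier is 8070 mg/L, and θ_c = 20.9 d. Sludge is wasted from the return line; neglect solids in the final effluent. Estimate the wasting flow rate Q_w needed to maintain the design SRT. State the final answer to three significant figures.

Q_w ≈ 4.52 m³/d

θ_c = V·X/(Q_w·X_r) when wasting from the recycle, so Q_w = V·X/(θ_c·X_r) = 212.0 × 3600 / (20.9 × 8070) = 4.525 m³/d.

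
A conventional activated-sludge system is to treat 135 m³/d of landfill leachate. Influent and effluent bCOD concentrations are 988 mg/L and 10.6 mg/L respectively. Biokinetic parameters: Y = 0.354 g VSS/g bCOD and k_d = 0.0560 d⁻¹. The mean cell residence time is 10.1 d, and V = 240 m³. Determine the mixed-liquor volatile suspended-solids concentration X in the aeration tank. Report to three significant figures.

X = Y·Q·ΔS·θ_c / [V·(1 + k_d θ_c)] = 0.354 × 135 × (988 − 10.6) × 10.1 / [240 × (1 + 0.0560 × 10.1)] = 1256 mg/L.

X ≈ 1260 mg/L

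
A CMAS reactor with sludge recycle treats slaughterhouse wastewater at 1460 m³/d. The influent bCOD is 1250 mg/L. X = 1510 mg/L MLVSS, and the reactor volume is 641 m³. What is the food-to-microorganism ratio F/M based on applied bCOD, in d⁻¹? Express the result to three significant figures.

F/M ≈ 1.89 d⁻¹

F/M = applied load / biomass = Q·S₀/(V·X) = 1460 × 1250 / (641.0 × 1510) = 1.886 d⁻¹.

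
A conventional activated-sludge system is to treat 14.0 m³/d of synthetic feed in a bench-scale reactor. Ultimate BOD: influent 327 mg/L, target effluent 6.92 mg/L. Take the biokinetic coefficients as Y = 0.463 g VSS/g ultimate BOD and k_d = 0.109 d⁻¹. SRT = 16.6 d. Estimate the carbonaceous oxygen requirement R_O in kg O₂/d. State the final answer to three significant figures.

R_O ≈ 3.43 kg O₂/d

Y_obs = Y / (1 + k_d θ_c) = 0.463 / (1 + 0.109 × 16.6) = 0.463 / 2.809 = 0.1648.
Q·(S₀ − S) = 14.0 × (327 − 6.92) × 10⁻³ = 4.481 kg/d removed.
P_X = Y_obs·Q·(S₀ − S) = 0.1648 × 4.481 = 0.7385 kg VSS/d.
R_O = Q·ΔS − 1.42 P_X = 4.481 − 1.049 = 3.432 kg O₂/d.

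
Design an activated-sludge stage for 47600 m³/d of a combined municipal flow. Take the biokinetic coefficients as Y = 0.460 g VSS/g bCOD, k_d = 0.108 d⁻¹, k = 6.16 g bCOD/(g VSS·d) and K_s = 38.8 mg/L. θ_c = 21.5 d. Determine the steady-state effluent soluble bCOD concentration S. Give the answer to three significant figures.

Effluent substrate depends only on kinetics and SRT: S = K_s(1 + k_d θ_c) / [θ_c(Yk − k_d) − 1] = 38.8 × (1 + 0.108 × 21.5) / [21.5 × (0.460 × 6.16 − 0.108) − 1] = 128.9 / 57.60 = 2.238 mg/L.

S ≈ 2.24 mg/L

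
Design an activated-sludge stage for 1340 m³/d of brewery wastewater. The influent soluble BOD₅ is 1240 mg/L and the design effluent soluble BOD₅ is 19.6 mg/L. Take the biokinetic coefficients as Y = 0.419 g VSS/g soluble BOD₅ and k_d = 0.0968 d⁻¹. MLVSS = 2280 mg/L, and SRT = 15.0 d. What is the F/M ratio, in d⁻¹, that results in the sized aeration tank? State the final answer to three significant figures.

Steady-state biomass mass balance: V·X·(1 + k_d·θ_c) = Y·Q·(S₀ − S)·θ_c, so V = 0.419 × 1340 × (1240 − 19.6) × 15.0 / [2280 × (1 + 0.0968 × 15.0)] = 1.03×10^7 / 5591 = 1838 m³.
F/M = Q·S₀ / (V·X) = 1340 × 1240 / (1838 × 2280) = 0.3964 g soluble BOD₅·(g VSS·d)⁻¹.

F/M ≈ 0.396 d⁻¹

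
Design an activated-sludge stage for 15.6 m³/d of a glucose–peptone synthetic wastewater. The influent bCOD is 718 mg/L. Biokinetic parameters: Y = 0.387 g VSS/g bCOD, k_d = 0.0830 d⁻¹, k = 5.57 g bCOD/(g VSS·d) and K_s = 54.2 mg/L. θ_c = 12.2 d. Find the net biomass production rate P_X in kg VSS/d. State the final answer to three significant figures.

From the Monod/SRT balance for a CMAS, S = K_s·(1+k_d θ_c)/[θ_c·(Y k − k_d) − 1] = 54.2 × (1 + 0.0830 × 12.2) / [12.2 × (0.387 × 5.57 − 0.0830) − 1] = 109.1 / 24.29 = 4.492 mg/L.
Y_obs = Y / (1 + k_d θ_c) = 0.387 / (1 + 0.0830 × 12.2) = 0.387 / 2.013 = 0.1923.
Substrate removed = Q·(S₀ − S) = 15.6 m³/d × (718 − 4.49) g/m³ = 1.11×10^4 g/d = 11.13 kg/d.
Biomass produced: P_X = Y_obs·Q·ΔS = 0.1923 × 11.13 ≈ 2.140 kg VSS/d.

P_X ≈ 2.14 kg VSS/d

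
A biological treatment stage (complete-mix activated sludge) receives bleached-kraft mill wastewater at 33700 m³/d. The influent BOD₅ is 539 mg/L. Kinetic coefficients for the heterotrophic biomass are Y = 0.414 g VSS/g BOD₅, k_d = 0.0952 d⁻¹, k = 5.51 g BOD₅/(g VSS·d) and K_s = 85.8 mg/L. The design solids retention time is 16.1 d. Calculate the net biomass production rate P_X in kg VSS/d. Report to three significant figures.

From the Monod/SRT balance for a CMAS, S = K_s·(1+k_d θ_c)/[θ_c·(Y k − k_d) − 1] = 85.8 × (1 + 0.0952 × 16.1) / [16.1 × (0.414 × 5.51 − 0.0952) − 1] = 217.3 / 34.19 = 6.355 mg/L.
The observed yield is Y_obs = Y/(1 + k_d·θ_c) = 0.414 / (1 + 0.0952 × 16.1) = 0.414 / 2.533 = 0.1635 g VSS per g BOD₅ removed.
Q·(S₀ − S) = 33700 × (539 − 6.36) × 10⁻³ = 17950 kg/d removed.
Net biomass production P_X = Y_obs × Q·(S₀ − S) = 0.1635 × 17950 = 2934 kg VSS/d.

P_X ≈ 2930 kg VSS/d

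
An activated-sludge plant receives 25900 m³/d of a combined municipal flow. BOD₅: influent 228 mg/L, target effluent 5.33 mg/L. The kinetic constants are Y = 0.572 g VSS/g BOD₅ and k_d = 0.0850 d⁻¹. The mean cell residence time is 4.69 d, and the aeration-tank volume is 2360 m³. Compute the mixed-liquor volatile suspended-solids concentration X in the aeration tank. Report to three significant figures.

Solving the biomass balance for X: X = Y Q (S₀−S) θ_c / [V (1+k_d θ_c)] = 0.572 × 25900 × (228 − 5.33) × 4.69 / [2360 × (1 + 0.0850 × 4.69)] = 4687 mg/L.

X ≈ 4690 mg/L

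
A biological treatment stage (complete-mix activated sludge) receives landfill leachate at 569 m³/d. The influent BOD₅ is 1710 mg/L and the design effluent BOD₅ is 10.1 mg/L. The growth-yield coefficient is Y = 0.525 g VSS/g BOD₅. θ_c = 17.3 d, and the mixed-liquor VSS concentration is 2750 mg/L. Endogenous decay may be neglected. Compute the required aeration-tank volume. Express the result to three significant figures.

V·X = Y·Q·ΔS·θ_c gives V = 0.525 × 569 × (1710 − 10.1) × 17.3 / 2750 = 3195 m³.

V ≈ 3190 m³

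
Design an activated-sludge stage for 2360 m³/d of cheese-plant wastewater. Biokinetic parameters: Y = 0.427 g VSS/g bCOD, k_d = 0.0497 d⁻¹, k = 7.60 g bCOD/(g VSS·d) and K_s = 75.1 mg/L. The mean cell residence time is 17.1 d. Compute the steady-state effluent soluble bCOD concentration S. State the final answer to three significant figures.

S ≈ 2.59 mg/L

From the Monod/SRT balance for a CMAS, S = K_s·(1+k_d θ_c)/[θ_c·(Y k − k_d) − 1] = 75.1 × (1 + 0.0497 × 17.1) / [17.1 × (0.427 × 7.60 − 0.0497) − 1] = 138.9 / 53.64 = 2.590 mg/L.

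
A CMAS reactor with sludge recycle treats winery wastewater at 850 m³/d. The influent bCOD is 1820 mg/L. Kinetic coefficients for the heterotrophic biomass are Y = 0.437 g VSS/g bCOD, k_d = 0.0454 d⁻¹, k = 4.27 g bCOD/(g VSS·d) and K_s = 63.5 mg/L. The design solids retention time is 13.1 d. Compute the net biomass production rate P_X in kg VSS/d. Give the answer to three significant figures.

P_X ≈ 423 kg VSS/d

From the Monod/SRT balance for a CMAS, S = K_s·(1+k_d θ_c)/[θ_c·(Y k − k_d) − 1] = 63.5 × (1 + 0.0454 × 13.1) / [13.1 × (0.437 × 4.27 − 0.0454) − 1] = 101.3 / 22.85 = 4.432 mg/L.
Y_obs = Y / (1 + k_d θ_c) = 0.437 / (1 + 0.0454 × 13.1) = 0.437 / 1.595 = 0.2740.
ΔS = 1820 − 4.43 = 1816 mg/L, so the substrate removal rate is 850 × 1816/1000 = 1543 kg bCOD/d.
P_X = Y_obs · Q(S₀ − S) = 0.2740 × 1543 = 422.9 kg VSS/d.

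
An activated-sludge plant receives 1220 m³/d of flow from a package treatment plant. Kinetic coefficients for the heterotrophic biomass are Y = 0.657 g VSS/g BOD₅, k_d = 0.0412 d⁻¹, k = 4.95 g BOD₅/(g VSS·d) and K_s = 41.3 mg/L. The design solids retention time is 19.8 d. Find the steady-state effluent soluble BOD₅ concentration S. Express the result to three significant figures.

From the Monod/SRT balance for a CMAS, S = K_s·(1+k_d θ_c)/[θ_c·(Y k − k_d) − 1] = 41.3 × (1 + 0.0412 × 19.8) / [19.8 × (0.657 × 4.95 − 0.0412) − 1] = 74.99 / 62.58 = 1.198 mg/L.

S ≈ 1.20 mg/L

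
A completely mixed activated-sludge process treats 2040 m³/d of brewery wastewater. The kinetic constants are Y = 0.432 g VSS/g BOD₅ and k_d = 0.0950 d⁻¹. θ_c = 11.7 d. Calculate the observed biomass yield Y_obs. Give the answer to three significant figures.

Y_obs ≈ 0.205 g VSS/g BOD₅

The observed yield is Y_obs = Y/(1 + k_d·θ_c) = 0.432 / (1 + 0.0950 × 11.7) = 0.432 / 2.111 = 0.2046 g VSS per g BOD₅ removed.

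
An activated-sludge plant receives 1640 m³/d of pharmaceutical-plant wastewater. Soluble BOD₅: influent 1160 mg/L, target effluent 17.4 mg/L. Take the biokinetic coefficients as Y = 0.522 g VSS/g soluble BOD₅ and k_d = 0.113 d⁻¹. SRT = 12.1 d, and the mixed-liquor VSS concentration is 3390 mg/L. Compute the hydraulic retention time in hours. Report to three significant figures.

τ ≈ 21.6 h

Steady-state biomass mass balance: V·X·(1 + k_d·θ_c) = Y·Q·(S₀ − S)·θ_c, so V = 0.522 × 1640 × (1160 − 17.4) × 12.1 / [3390 × (1 + 0.113 × 12.1)] = 1.18×10^7 / 8025 = 1475 m³.
HRT = V/Q = 1475 m³ / 1640 m³·d⁻¹ = 0.8993 d × 24 = 21.58 h.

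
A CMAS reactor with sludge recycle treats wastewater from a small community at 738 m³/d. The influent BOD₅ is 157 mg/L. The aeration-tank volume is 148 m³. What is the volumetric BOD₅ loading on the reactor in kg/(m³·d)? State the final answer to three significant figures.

L_v ≈ 0.783 kg BOD₅/(m³·d)

L_v = Q S₀ / V = 738 × 157 × 10⁻³ / 148.0 = 0.7829 kg/(m³·d).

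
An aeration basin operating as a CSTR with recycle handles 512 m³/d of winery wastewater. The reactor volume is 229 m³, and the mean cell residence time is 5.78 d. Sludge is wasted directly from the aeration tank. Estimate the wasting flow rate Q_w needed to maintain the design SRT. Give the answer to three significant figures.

Wasting from the aeration tank: Q_w = V / θ_c = 229.0 / 5.78 = 39.62 m³/d.

Q_w ≈ 39.6 m³/d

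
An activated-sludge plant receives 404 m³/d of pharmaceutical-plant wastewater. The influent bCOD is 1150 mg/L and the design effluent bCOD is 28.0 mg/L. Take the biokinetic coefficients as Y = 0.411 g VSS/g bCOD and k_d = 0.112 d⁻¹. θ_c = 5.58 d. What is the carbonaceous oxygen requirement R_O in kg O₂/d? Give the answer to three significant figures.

R_O ≈ 290 kg O₂/d

The observed yield is Y_obs = Y/(1 + k_d·θ_c) = 0.411 / (1 + 0.112 × 5.58) = 0.411 / 1.625 = 0.2529 g VSS per g bCOD removed.
Substrate removed = Q·(S₀ − S) = 404 m³/d × (1150 − 28.0) g/m³ = 4.53×10^5 g/d = 453.3 kg/d.
Net sludge production P_X = 0.2529 × 453.3 = 114.6 kg VSS/d.
R_O = Q·(S₀ − S) − 1.42·P_X = 453.3 − 1.42 × 114.6 = 290.5 kg O₂/d.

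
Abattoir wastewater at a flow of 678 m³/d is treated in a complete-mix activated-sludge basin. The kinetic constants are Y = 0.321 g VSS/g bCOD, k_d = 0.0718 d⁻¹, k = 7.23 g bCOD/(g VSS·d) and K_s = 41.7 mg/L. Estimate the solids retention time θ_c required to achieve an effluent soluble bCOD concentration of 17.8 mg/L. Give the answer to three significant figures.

At the target effluent, Y k S/(K_s+S) = 0.321×7.23×17.8/59.50 = 0.6943 d⁻¹.
1/θ_c = 0.6943 − 0.0718 = 0.6225 d⁻¹, so θ_c = 1.606 d.

θ_c ≈ 1.61 d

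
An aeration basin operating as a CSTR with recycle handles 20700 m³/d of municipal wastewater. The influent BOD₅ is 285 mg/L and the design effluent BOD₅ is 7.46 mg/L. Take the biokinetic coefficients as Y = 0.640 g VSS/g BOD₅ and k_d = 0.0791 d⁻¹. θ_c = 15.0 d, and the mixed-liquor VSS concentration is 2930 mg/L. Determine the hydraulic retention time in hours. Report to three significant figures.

Steady-state biomass mass balance: V·X·(1 + k_d·θ_c) = Y·Q·(S₀ − S)·θ_c, so V = 0.640 × 20700 × (285 − 7.46) × 15.0 / [2930 × (1 + 0.0791 × 15.0)] = 5.52×10^7 / 6406 = 8609 m³.
τ = V/Q = 8609/20700 = 0.4159 d, or 9.981 h.

τ ≈ 9.98 h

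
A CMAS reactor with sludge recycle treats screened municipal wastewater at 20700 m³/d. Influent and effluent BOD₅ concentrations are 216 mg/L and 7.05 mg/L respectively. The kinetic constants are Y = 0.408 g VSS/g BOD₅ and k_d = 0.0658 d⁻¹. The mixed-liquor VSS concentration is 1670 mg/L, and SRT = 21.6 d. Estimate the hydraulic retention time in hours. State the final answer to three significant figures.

Steady-state biomass mass balance: V·X·(1 + k_d·θ_c) = Y·Q·(S₀ − S)·θ_c, so V = 0.408 × 20700 × (216 − 7.05) × 21.6 / [1670 × (1 + 0.0658 × 21.6)] = 3.81×10^7 / 4044 = 9427 m³.
τ = V/Q = 9427/20700 = 0.4554 d, or 10.93 h.

τ ≈ 10.9 h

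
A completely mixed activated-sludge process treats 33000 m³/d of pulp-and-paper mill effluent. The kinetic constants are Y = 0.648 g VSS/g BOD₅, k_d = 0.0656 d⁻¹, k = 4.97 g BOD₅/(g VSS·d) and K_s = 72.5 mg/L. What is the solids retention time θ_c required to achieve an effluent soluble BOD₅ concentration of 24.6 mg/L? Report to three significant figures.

At the target effluent, Y k S/(K_s+S) = 0.648×4.97×24.6/97.10 = 0.8159 d⁻¹.
θ_c = 1/(μ − k_d) = 1/(0.8159 − 0.0656) = 1/0.7503 = 1.333 d.

θ_c ≈ 1.33 d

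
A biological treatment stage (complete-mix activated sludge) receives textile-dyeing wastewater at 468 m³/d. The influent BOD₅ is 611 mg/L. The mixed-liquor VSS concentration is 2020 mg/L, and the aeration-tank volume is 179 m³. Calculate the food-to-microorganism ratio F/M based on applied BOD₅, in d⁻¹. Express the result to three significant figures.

F/M ≈ 0.791 d⁻¹

F/M = applied load / biomass = Q·S₀/(V·X) = 468 × 611 / (179.0 × 2020) = 0.7908 d⁻¹.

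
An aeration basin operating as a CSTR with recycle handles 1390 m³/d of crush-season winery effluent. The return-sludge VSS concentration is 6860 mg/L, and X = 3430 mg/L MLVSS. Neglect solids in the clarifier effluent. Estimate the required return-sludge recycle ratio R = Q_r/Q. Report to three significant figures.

R = Q_r/Q = X/(X_r − X) = 3430 / (6860 − 3430) = 1.000.

R ≈ 1.00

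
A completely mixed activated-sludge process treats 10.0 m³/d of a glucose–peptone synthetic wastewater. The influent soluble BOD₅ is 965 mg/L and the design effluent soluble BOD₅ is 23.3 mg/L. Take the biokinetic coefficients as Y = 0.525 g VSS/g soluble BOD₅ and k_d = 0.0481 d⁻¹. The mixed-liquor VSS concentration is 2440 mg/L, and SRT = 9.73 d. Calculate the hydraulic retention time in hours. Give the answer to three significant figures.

From the SRT design equation V = Y Q (S₀−S) θ_c / [X (1 + k_d θ_c)] = 0.525 × 10.0 × (965 − 23.3) × 9.73 / [2440 × (1 + 0.0481 × 9.73)] = 4.81×10^4 / 3582 = 13.43 m³.
HRT = V/Q = 13.43 m³ / 10.0 m³·d⁻¹ = 1.343 d × 24 = 32.23 h.

τ ≈ 32.2 h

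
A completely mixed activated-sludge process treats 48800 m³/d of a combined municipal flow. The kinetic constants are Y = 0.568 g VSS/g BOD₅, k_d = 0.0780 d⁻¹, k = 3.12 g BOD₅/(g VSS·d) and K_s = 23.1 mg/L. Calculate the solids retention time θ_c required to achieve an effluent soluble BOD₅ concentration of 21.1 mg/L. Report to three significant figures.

Specific growth rate at S = 21.1 mg/L: μ = YkS/(K_s+S) = 0.568·3.12·21.1/(23.1+21.1) = 0.8460 d⁻¹.
Then 1/θ_c = μ − k_d = 0.8460 − 0.0780 = 0.7680 d⁻¹, giving θ_c = 1.302 d.

θ_c ≈ 1.30 d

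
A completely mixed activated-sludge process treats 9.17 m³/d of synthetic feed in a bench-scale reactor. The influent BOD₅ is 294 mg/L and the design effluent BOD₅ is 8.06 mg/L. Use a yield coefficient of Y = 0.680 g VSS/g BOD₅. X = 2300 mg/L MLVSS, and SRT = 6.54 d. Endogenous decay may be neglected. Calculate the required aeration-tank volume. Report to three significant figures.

V ≈ 5.07 m³

V·X = Y·Q·ΔS·θ_c gives V = 0.680 × 9.17 × (294 − 8.06) × 6.54 / 2300 = 5.070 m³.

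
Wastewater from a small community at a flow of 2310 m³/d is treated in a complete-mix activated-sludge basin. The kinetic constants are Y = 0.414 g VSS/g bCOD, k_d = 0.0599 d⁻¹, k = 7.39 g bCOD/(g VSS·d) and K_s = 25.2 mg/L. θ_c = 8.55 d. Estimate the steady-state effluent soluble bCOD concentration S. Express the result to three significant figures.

For a completely mixed reactor with recycle the Lawrence–McCarty relation gives S = K_s·(1 + k_d·θ_c) / [θ_c·(Y·k − k_d) − 1] = 25.2 × (1 + 0.0599 × 8.55) / [8.55 × (0.414 × 7.39 − 0.0599) − 1] = 38.11 / 24.65 = 1.546 mg/L.

S ≈ 1.55 mg/L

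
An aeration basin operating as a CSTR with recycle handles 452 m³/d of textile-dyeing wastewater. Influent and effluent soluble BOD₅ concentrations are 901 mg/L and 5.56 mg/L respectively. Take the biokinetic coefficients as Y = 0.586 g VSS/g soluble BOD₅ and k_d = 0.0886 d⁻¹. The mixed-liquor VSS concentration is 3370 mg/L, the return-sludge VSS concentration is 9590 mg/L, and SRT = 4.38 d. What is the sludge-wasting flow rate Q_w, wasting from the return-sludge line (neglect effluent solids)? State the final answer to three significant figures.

Q_w ≈ 17.8 m³/d

Steady-state biomass mass balance: V·X·(1 + k_d·θ_c) = Y·Q·(S₀ − S)·θ_c, so V = 0.586 × 452 × (901 − 5.56) × 4.38 / [3370 × (1 + 0.0886 × 4.38)] = 1.04×10^6 / 4678 = 222.1 m³.
Q_w = (V·X)/(θ_c X_r) = 222.1 × 3370 / (4.38 × 9590) = 17.82 m³/d.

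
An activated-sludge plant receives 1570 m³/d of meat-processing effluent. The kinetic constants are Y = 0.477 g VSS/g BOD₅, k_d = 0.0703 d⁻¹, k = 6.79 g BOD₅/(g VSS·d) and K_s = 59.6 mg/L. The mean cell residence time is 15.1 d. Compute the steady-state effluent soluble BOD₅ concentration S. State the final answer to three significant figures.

S ≈ 2.62 mg/L

From the Monod/SRT balance for a CMAS, S = K_s·(1+k_d θ_c)/[θ_c·(Y k − k_d) − 1] = 59.6 × (1 + 0.0703 × 15.1) / [15.1 × (0.477 × 6.79 − 0.0703) − 1] = 122.9 / 46.84 = 2.623 mg/L.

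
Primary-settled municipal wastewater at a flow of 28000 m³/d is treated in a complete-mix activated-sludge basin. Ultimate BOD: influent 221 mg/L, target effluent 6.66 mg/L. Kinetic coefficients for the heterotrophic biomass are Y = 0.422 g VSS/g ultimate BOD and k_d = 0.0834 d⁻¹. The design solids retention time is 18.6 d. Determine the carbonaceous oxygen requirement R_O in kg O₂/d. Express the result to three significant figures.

R_O ≈ 4590 kg O₂/d

Observed yield with endogenous decay: Y_obs = Y / (1 + k_d·θ_c) = 0.422 / (1 + 0.0834 × 18.6) = 0.422 / 2.551 = 0.1654 g VSS/g ultimate BOD.
ΔS = 221 − 6.66 = 214.3 mg/L, so the substrate removal rate is 28000 × 214.3/1000 = 6002 kg ultimate BOD/d.
Net sludge production P_X = 0.1654 × 6002 = 992.7 kg VSS/d.
R_O = Q·ΔS − 1.42 P_X = 6002 − 1410 = 4592 kg O₂/d.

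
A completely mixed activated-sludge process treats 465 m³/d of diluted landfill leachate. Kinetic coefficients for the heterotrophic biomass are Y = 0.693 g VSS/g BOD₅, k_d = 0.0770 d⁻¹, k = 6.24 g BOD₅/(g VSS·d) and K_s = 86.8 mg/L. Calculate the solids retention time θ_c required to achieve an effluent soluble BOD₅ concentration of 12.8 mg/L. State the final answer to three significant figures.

θ_c ≈ 2.09 d

At the target effluent, Y k S/(K_s+S) = 0.693×6.24×12.8/99.60 = 0.5557 d⁻¹.
θ_c = 1/(μ − k_d) = 1/(0.5557 − 0.0770) = 1/0.4787 = 2.089 d.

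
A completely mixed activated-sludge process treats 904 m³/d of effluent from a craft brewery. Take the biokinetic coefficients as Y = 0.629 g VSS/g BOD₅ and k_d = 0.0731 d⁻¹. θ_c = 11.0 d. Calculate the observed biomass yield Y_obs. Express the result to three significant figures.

Y_obs = Y / (1 + k_d θ_c) = 0.629 / (1 + 0.0731 × 11.0) = 0.629 / 1.804 = 0.3487.

Y_obs ≈ 0.349 g VSS/g BOD₅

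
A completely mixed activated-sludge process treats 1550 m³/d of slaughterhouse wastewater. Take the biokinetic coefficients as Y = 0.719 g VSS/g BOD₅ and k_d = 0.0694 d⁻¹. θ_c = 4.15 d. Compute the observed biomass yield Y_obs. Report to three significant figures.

Observed yield with endogenous decay: Y_obs = Y / (1 + k_d·θ_c) = 0.719 / (1 + 0.0694 × 4.15) = 0.719 / 1.288 = 0.5582 g VSS/g BOD₅.

Y_obs ≈ 0.558 g VSS/g BOD₅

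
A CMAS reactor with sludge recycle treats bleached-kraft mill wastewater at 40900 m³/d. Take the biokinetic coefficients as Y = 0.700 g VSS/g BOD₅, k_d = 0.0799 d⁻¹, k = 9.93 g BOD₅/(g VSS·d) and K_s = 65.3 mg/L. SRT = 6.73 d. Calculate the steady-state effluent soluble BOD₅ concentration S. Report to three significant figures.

S ≈ 2.22 mg/L

Effluent substrate depends only on kinetics and SRT: S = K_s(1 + k_d θ_c) / [θ_c(Yk − k_d) − 1] = 65.3 × (1 + 0.0799 × 6.73) / [6.73 × (0.700 × 9.93 − 0.0799) − 1] = 100.4 / 45.24 = 2.219 mg/L.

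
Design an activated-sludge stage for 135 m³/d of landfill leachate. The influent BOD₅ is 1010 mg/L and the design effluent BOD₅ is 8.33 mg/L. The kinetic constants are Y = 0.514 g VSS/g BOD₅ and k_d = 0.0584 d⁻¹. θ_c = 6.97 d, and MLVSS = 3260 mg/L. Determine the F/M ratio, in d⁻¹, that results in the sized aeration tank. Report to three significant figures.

From the SRT design equation V = Y Q (S₀−S) θ_c / [X (1 + k_d θ_c)] = 0.514 × 135 × (1010 − 8.33) × 6.97 / [3260 × (1 + 0.0584 × 6.97)] = 4.84×10^5 / 4587 = 105.6 m³.
F/M = applied load / biomass = Q·S₀/(V·X) = 135 × 1010 / (105.6 × 3260) = 0.3960 d⁻¹.

F/M ≈ 0.396 d⁻¹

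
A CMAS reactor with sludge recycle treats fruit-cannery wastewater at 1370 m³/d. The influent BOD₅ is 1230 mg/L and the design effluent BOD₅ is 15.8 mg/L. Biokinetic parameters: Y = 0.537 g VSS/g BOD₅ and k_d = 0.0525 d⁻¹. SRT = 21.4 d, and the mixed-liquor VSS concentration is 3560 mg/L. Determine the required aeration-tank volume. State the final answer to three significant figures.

V ≈ 2530 m³

From the SRT design equation V = Y Q (S₀−S) θ_c / [X (1 + k_d θ_c)] = 0.537 × 1370 × (1230 − 15.8) × 21.4 / [3560 × (1 + 0.0525 × 21.4)] = 1.91×10^7 / 7560 = 2529 m³.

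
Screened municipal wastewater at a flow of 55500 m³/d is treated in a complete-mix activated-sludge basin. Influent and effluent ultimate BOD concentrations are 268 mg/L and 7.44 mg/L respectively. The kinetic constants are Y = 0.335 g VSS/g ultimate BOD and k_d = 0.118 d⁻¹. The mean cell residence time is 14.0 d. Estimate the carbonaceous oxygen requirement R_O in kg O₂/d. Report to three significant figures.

R_O ≈ 11900 kg O₂/d

Observed yield with endogenous decay: Y_obs = Y / (1 + k_d·θ_c) = 0.335 / (1 + 0.118 × 14.0) = 0.335 / 2.652 = 0.1263 g VSS/g ultimate BOD.
Mass of ultimate BOD removed per day: Q(S₀ − S) = 55500 × 260.6 g/m³ = 14461 kg/d.
Biomass synthesised: P_X = Y_obs × 14461 = 1827 kg VSS/d.
R_O = Q·ΔS − 1.42 P_X = 14461 − 2594 = 11867 kg O₂/d.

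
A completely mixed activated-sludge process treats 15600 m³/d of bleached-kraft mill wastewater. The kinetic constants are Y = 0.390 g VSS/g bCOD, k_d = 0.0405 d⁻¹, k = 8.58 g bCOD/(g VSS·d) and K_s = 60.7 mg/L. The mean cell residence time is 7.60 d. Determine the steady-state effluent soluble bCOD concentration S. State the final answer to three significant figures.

From the Monod/SRT balance for a CMAS, S = K_s·(1+k_d θ_c)/[θ_c·(Y k − k_d) − 1] = 60.7 × (1 + 0.0405 × 7.60) / [7.60 × (0.390 × 8.58 − 0.0405) − 1] = 79.38 / 24.12 = 3.291 mg/L.

S ≈ 3.29 mg/L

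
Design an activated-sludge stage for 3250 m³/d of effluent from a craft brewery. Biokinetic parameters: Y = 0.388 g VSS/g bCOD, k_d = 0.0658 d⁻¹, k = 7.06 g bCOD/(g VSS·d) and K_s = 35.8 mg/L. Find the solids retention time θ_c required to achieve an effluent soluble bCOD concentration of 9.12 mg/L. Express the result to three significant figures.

θ_c ≈ 2.04 d

From 1/θ_c = Y·k·S/(K_s + S) − k_d: Y·k·S/(K_s+S) = 0.388 × 7.06 × 9.12 / (35.8 + 9.12) = 0.5561 d⁻¹.
Then 1/θ_c = μ − k_d = 0.5561 − 0.0658 = 0.4903 d⁻¹, giving θ_c = 2.039 d.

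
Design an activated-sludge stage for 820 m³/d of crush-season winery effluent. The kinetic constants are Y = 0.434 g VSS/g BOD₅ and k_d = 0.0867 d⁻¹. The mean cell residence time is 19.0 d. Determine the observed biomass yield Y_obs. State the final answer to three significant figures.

Y_obs ≈ 0.164 g VSS/g BOD₅

Correct the yield for decay: Y_obs = Y/(1 + k_d θ_c) = 0.434 / (1 + 0.0867 × 19.0) = 0.434 / 2.647 = 0.1639.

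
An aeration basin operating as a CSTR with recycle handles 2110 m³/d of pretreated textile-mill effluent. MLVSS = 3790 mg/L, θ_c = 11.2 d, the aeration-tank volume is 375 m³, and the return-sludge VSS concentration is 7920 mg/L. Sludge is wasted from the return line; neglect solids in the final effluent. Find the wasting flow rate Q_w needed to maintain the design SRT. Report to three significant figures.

θ_c = V·X/(Q_w·X_r) when wasting from the recycle, so Q_w = V·X/(θ_c·X_r) = 375.0 × 3790 / (11.2 × 7920) = 16.02 m³/d.

Q_w ≈ 16.0 m³/d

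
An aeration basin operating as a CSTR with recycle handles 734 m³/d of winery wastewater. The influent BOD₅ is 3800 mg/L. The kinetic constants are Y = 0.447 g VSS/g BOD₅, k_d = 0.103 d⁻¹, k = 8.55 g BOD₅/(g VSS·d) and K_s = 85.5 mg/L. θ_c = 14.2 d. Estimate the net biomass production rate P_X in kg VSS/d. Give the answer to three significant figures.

P_X ≈ 506 kg VSS/d

From the Monod/SRT balance for a CMAS, S = K_s·(1+k_d θ_c)/[θ_c·(Y k − k_d) − 1] = 85.5 × (1 + 0.103 × 14.2) / [14.2 × (0.447 × 8.55 − 0.103) − 1] = 210.6 / 51.81 = 4.064 mg/L.
The observed yield is Y_obs = Y/(1 + k_d·θ_c) = 0.447 / (1 + 0.103 × 14.2) = 0.447 / 2.463 = 0.1815 g VSS per g BOD₅ removed.
Mass of BOD₅ removed per day: Q(S₀ − S) = 734 × 3796 g/m³ = 2786 kg/d.
Biomass produced: P_X = Y_obs·Q·ΔS = 0.1815 × 2786 ≈ 505.7 kg VSS/d.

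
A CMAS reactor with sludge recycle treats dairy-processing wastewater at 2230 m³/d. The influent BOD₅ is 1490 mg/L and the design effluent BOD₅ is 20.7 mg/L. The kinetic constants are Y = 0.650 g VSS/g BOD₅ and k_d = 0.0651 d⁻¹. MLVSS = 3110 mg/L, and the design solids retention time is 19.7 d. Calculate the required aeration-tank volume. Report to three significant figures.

From the SRT design equation V = Y Q (S₀−S) θ_c / [X (1 + k_d θ_c)] = 0.650 × 2230 × (1490 − 20.7) × 19.7 / [3110 × (1 + 0.0651 × 19.7)] = 4.2×10^7 / 7098 = 5911 m³.

V ≈ 5910 m³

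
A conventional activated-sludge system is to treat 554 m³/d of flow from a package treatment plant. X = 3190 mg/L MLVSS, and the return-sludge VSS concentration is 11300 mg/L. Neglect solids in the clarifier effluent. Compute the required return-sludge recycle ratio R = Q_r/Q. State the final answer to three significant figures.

Solids balance on the clarifier gives (1+R)X = R·X_r, so R = X/(X_r − X) = 3190 / (11300 − 3190) = 0.3933.

R ≈ 0.393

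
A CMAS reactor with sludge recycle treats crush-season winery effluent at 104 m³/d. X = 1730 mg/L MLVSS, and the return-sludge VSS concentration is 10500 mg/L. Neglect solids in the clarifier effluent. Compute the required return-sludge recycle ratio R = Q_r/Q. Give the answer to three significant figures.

R ≈ 0.197

R = Q_r/Q = X/(X_r − X) = 1730 / (10500 − 1730) = 0.1973.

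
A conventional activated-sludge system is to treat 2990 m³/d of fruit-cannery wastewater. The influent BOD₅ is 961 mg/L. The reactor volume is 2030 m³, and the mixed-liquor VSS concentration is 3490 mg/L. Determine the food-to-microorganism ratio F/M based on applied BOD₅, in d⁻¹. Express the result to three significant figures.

F/M ≈ 0.406 d⁻¹

F/M = Q·S₀ / (V·X) = 2990 × 961 / (2030 × 3490) = 0.4056 g BOD₅·(g VSS·d)⁻¹.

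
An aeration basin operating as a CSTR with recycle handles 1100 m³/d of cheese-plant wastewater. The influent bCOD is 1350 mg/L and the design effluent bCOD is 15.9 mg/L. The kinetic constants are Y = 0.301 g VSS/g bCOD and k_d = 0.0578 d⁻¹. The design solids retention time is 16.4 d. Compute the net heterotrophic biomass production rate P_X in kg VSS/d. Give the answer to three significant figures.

Observed yield with endogenous decay: Y_obs = Y / (1 + k_d·θ_c) = 0.301 / (1 + 0.0578 × 16.4) = 0.301 / 1.948 = 0.1545 g VSS/g bCOD.
Q·(S₀ − S) = 1100 × (1350 − 15.9) × 10⁻³ = 1468 kg/d removed.
Net biomass production P_X = Y_obs × Q·(S₀ − S) = 0.1545 × 1468 = 226.8 kg VSS/d.

P_X ≈ 227 kg VSS/d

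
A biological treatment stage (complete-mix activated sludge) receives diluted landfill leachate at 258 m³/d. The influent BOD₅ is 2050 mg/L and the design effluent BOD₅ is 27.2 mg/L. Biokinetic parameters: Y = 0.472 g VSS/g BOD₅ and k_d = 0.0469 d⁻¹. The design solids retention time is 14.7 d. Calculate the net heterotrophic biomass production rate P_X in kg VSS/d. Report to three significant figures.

P_X ≈ 146 kg VSS/d

Correct the yield for decay: Y_obs = Y/(1 + k_d θ_c) = 0.472 / (1 + 0.0469 × 14.7) = 0.472 / 1.689 = 0.2794.
ΔS = 2050 − 27.2 = 2023 mg/L, so the substrate removal rate is 258 × 2023/1000 = 521.9 kg BOD₅/d.
Biomass produced: P_X = Y_obs·Q·ΔS = 0.2794 × 521.9 ≈ 145.8 kg VSS/d.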